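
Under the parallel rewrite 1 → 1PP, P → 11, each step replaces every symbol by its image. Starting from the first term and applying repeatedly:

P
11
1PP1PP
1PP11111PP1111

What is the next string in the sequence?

Rewriting the 14 symbols of 1PP11111PP1111 one by one yields 1PP 11 11 1PP 1PP 1PP 1PP 1PP 11 11 1PP 1PP 1PP 1PP; concatenated:

1PP11111PP1PP1PP1PP1PP11111PP1PP1PP1PP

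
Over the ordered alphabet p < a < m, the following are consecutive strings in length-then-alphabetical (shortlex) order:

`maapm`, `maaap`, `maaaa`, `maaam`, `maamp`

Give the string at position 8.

Advancing 3 positions from maamp through maamp → maama → maamm reaches term 8.

mampp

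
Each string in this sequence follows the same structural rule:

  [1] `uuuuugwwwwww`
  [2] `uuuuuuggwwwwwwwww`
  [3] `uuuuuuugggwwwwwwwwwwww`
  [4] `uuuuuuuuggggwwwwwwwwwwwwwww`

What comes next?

uuuuuuuuugggggwwwwwwwwwwwwwwwwww

Each string has the form u^{n+3} g^{n-1} w^{3n}, where the shown terms are n = 2, 3, 4, 5.
Setting n = 6 gives 9, 5, 18 characters in each block.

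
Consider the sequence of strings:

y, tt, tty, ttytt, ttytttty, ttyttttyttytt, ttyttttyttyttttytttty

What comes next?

This is a Fibonacci-style word recurrence s(k) = s(k−1)·s(k−2): e.g. tt·y = tty.
Continuing: ttyttttyttyttttytttty · ttyttttyttytt gives term 8.

ttyttttyttyttttyttttyttyttttyttytt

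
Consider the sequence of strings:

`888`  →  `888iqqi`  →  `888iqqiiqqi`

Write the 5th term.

Each term is the previous one with iqqi appended.
From 888iqqiiqqi, 2 further steps: 888iqqiiqqi → 888iqqiiqqiiqqi → (answer).

888iqqiiqqiiqqiiqqi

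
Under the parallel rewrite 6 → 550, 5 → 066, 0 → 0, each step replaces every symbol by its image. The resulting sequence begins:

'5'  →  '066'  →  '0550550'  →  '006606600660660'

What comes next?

Rewriting the 15 symbols of 006606600660660 one by one yields 0 0 550 550 0 550 550 0 0 550 550 0 550 550 0; concatenated:

0055055005505500055055005505500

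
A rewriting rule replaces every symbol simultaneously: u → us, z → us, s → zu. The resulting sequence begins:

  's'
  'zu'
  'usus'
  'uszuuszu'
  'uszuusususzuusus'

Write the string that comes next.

Rewriting the 16 symbols of uszuusususzuusus one by one yields us zu us us us zu us zu us zu us us us zu us zu; concatenated:

uszuusususzuuszuuszuusususzuuszu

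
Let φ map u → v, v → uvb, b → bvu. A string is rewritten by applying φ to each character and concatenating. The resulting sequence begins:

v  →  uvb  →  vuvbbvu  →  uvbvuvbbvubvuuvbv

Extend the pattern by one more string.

φ(uvbvuvbbvubvuuvbv) expands symbol-by-symbol to v uvb bvu uvb v uvb bvu bvu uvb v bvu uvb v v uvb bvu uvb; joining the 17 pieces gives the next term.

vuvbbvuuvbvuvbbvubvuuvbvbvuuvbvvuvbbvuuvb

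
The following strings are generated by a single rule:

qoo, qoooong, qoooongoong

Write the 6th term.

The strings grow by a fixed suffix oong each time.
From qoooongoong, 3 further steps: qoooongoong → qoooongoongoong → qoooongoongoongoong → (answer).

qoooongoongoongoongoong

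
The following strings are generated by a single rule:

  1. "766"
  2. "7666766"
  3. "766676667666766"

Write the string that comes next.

Each string is two copies of the previous one joined by '6'.
So the next term is two copies of 766676667666766 with '6' between the halves.

7666766676667666766676667666766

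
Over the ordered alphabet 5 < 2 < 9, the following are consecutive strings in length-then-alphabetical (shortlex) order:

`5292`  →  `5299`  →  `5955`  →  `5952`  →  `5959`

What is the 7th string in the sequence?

Continuing the enumeration 2 steps past 5959: 5959 → 5925 → (answer).

5922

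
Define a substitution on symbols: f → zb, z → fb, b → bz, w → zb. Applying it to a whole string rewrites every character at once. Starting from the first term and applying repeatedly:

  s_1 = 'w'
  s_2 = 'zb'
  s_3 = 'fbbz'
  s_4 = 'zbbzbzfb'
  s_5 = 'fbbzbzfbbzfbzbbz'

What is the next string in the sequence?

Rewriting the 16 symbols of fbbzbzfbbzfbzbbz one by one yields zb bz bz fb bz fb zb bz bz fb zb bz fb bz bz fb; concatenated:

zbbzbzfbbzfbzbbzbzfbzbbzfbbzbzfb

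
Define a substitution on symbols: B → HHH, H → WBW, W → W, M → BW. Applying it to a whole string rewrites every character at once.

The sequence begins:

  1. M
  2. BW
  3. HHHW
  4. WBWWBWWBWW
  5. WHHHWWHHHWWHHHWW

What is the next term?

WWBWWBWWBWWWWBWWBWWBWWWWBWWBWWBWWW

Replace each of the 16 characters of WHHHWWHHHWWHHHWW in place — W WBW WBW WBW W W WBW WBW WBW W W WBW WBW WBW W W — and concatenate.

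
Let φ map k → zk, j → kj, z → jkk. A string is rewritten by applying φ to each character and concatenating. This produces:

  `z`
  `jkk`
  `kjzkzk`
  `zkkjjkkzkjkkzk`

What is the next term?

jkkzkzkkjkjzkzkjkkzkkjzkzkjkkzk

Applying the rule to each of the 14 symbols of zkkjjkkzkjkkzk gives the pieces jkk zk zk kj kj zk zk jkk zk kj zk zk jkk zk, which concatenate to the answer.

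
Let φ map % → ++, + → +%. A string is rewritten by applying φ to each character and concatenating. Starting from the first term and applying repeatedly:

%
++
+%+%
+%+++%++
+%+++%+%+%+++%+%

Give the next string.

+%+++%+%+%+++%+++%+++%+%+%+++%++

Applying the rule to each of the 16 symbols of +%+++%+%+%+++%+% gives the pieces +% ++ +% +% +% ++ +% ++ +% ++ +% +% +% ++ +% ++, which concatenate to the answer.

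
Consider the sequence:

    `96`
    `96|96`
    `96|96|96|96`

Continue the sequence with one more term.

96|96|96|96|96|96|96|96

Every step duplicates the string with '|' between the halves.
So the next term is two copies of 96|96|96|96 with '|' between the halves.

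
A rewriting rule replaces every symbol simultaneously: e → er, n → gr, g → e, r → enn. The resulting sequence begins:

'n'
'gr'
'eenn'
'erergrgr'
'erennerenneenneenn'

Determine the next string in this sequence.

Rewriting the 18 symbols of erennerenneenneenn one by one yields er enn er gr gr er enn er gr gr er er gr gr er er gr gr; concatenated:

erennergrgrerennergrgrerergrgrerergrgr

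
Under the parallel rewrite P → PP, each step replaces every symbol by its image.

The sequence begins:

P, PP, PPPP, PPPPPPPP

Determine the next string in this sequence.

PPPPPPPPPPPPPPPP

Apply φ to PPPPPPPP symbol by symbol: P→PP, P→PP, P→PP, P→PP, P→PP, P→PP, P→PP, P→PP; joined: PP PP PP PP PP PP PP PP.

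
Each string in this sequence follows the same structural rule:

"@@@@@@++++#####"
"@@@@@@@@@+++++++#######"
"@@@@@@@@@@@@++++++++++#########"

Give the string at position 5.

@@@@@@@@@@@@@@@@@@++++++++++++++++#############

Term n consists of 3n+3 @'s, followed by 3n+1 +'s, followed by 2n+3 #'s (n = 1, 2, …).
For term 5, n = 5, so the run lengths are 18, 16, 13.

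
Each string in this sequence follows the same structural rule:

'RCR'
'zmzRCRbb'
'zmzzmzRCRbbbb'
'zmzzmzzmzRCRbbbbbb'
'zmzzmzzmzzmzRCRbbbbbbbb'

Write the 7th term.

zmzzmzzmzzmzzmzzmzRCRbbbbbbbbbbbb

s(k+1) = zmz·s(k)·bb, so each term gains zmz as a prefix and bb as a suffix.
From zmzzmzzmzzmzRCRbbbbbbbb, 2 further steps: zmzzmzzmzzmzRCRbbbbbbbb → zmzzmzzmzzmzzmzRCRbbbbbbbbbb → (answer).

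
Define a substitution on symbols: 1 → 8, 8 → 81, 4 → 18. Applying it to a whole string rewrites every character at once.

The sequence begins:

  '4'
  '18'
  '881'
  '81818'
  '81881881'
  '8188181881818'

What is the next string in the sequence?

818818188188181881881

Applying the rule to each of the 13 symbols of 8188181881818 gives the pieces 81 8 81 81 8 81 8 81 81 8 81 8 81, which concatenate to the answer.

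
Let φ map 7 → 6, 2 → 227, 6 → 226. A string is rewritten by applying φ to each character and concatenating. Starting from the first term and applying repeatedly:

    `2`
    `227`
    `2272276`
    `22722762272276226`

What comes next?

Rewriting the 17 symbols of 22722762272276226 one by one yields 227 227 6 227 227 6 226 227 227 6 227 227 6 226 227 227 226; concatenated:

2272276227227622622722762272276226227227226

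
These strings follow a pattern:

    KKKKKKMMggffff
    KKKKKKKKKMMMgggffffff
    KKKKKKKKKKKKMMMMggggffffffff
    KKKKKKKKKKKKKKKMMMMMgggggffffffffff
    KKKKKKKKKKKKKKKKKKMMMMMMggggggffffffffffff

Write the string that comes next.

Term n consists of 3n K's, followed by n M's, followed by n g's, followed by 2n f's, where the shown terms are n = 2, 3, 4, 5, 6.
At n = 7 the blocks have lengths 21, 7, 7, 14.

KKKKKKKKKKKKKKKKKKKKKMMMMMMMgggggggffffffffffffff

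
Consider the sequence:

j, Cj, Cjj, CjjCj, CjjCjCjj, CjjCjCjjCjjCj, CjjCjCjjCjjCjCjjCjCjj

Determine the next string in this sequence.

CjjCjCjjCjjCjCjjCjCjjCjjCjCjjCjjCj

Each term (from the third on) is the previous term followed by the one before it: term 3 = Cj·j = Cjj.
The next term joins CjjCjCjjCjjCjCjjCjCjj and CjjCjCjjCjjCj.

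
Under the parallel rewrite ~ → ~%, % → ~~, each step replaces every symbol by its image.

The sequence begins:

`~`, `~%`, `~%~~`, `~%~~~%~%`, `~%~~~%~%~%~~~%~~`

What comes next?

Applying the rule to each of the 16 symbols of ~%~~~%~%~%~~~%~~ gives the pieces ~% ~~ ~% ~% ~% ~~ ~% ~~ ~% ~~ ~% ~% ~% ~~ ~% ~%, which concatenate to the answer.

~%~~~%~%~%~~~%~~~%~~~%~%~%~~~%~%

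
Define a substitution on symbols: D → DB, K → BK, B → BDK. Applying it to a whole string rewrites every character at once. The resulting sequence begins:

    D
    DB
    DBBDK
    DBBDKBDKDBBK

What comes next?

Apply φ to DBBDKBDKDBBK symbol by symbol: D→DB, B→BDK, B→BDK, D→DB, K→BK, B→BDK, D→DB, K→BK, D→DB, B→BDK, B→BDK, K→BK; joined: DB BDK BDK DB BK BDK DB BK DB BDK BDK BK.

DBBDKBDKDBBKBDKDBBKDBBDKBDKBK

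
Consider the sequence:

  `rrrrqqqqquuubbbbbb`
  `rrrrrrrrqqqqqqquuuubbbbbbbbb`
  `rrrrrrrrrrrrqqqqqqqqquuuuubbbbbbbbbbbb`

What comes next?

Each string has the form r^{4n} q^{2n+3} u^{n+2} b^{3n+3} (n = 1, 2, …).
At n = 4 the blocks have lengths 16, 11, 6, 15.

rrrrrrrrrrrrrrrrqqqqqqqqqqquuuuuubbbbbbbbbbbbbbb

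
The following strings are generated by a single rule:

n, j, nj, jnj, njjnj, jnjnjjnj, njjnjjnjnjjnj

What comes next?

This is a Fibonacci-style word recurrence s(k) = s(k−2)·s(k−1): e.g. n·j = nj.
The next term joins jnjnjjnj and njjnjjnjnjjnj.

jnjnjjnjnjjnjjnjnjjnj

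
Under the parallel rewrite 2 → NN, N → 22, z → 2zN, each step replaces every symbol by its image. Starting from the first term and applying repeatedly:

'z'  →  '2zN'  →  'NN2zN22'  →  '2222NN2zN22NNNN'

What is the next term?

NNNNNNNN2222NN2zN22NNNN22222222

φ(2222NN2zN22NNNN) expands symbol-by-symbol to NN NN NN NN 22 22 NN 2zN 22 NN NN 22 22 22 22; joining the 15 pieces gives the next term.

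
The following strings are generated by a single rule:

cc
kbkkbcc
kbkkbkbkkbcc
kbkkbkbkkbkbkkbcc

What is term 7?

Each term is the previous one with kbkkb prepended.
From kbkkbkbkkbkbkkbcc, 3 further steps: kbkkbkbkkbkbkkbcc → kbkkbkbkkbkbkkbkbkkbcc → kbkkbkbkkbkbkkbkbkkbkbkkbcc → (answer).

kbkkbkbkkbkbkkbkbkkbkbkkbkbkkbcc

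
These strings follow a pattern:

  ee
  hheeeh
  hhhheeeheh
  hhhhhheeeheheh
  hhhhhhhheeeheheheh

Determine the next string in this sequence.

s(k+1) = hh·s(k)·eh, so each term gains hh as a prefix and eh as a suffix.
Applying this once more to hhhhhhhheeeheheheh:

hhhhhhhhhheeeheheheheh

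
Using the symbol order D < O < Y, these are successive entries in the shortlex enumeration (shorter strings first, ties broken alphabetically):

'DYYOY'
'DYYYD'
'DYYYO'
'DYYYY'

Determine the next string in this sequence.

ODDDD

The successor of DYYYY increments the rightmost position that isn't already Y and resets every position after it to D.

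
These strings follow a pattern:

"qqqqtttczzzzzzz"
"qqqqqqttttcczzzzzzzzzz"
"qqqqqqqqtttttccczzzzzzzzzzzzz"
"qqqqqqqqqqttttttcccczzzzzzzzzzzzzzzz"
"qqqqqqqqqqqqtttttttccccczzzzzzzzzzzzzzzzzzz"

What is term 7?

qqqqqqqqqqqqqqqqtttttttttccccccczzzzzzzzzzzzzzzzzzzzzzzzz

Term n consists of 2n q's, followed by n+1 t's, followed by n-1 c's, followed by 3n+1 z's, where the shown terms are n = 2, 3, 4, 5, 6.
Setting n = 8 gives 16, 9, 7, 25 characters in each block.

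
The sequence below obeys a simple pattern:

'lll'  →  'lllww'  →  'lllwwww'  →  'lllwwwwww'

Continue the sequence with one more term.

Every step adds ww to the end: s(k+1) = s(k)·ww.
One more step from lllwwwwww gives the answer.

lllwwwwwwww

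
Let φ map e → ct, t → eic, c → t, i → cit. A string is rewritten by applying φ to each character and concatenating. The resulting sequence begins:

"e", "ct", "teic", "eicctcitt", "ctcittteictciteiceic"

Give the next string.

teictciteiceiceicctcitteictciteicctcittctcitt

Applying the rule to each of the 20 symbols of ctcittteictciteiceic gives the pieces t eic t cit eic eic eic ct cit t eic t cit eic ct cit t ct cit t, which concatenate to the answer.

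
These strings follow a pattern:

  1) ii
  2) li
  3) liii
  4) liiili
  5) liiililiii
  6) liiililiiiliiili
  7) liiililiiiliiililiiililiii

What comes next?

liiililiiiliiililiiililiiiliiililiiiliiili

Each term (from the third on) is the previous term followed by the one before it: term 3 = li·ii = liii.
Continuing: liiililiiiliiililiiililiii · liiililiiiliiili gives term 8.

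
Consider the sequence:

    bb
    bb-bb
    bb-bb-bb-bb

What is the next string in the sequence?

bb-bb-bb-bb-bb-bb-bb-bb

Every step duplicates the string with '-' between the halves.
One more doubling of bb-bb-bb-bb gives the answer.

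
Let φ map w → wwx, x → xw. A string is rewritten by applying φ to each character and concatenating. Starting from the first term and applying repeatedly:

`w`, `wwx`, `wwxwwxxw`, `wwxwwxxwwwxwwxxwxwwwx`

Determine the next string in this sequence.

wwxwwxxwwwxwwxxwxwwwxwwxwwxxwwwxwwxxwxwwwxxwwwxwwxwwxxw

Replace each of the 21 characters of wwxwwxxwwwxwwxxwxwwwx in place — wwx wwx xw wwx wwx xw xw wwx wwx wwx xw wwx wwx xw xw wwx xw wwx wwx wwx xw — and concatenate.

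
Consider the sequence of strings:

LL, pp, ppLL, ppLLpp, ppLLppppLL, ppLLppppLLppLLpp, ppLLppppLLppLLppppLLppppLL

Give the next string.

Each term (from the third on) is the previous term followed by the one before it: term 3 = pp·LL = ppLL.
The next term joins ppLLppppLLppLLppppLLppppLL and ppLLppppLLppLLpp.

ppLLppppLLppLLppppLLppppLLppLLppppLLppLLpp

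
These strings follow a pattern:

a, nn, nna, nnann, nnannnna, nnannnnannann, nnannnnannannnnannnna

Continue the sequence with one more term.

Each term (from the third on) is the previous term followed by the one before it: term 3 = nn·a = nna.
So term 8 is nnannnnannannnnannnna·nnannnnannann.

nnannnnannannnnannnnannannnnannann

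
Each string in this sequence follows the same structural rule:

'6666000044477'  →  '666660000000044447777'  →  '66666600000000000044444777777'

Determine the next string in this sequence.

Reading off run lengths: 6 runs 4, 5, 6; 0 runs 4, 8, 12; 4 runs 3, 4, 5; 7 runs 2, 4, 6 — each is linear in n (n = 1, 2, …).
For the next term, n = 4, so the run lengths are 7, 16, 6, 8.

6666666000000000000000044444477777777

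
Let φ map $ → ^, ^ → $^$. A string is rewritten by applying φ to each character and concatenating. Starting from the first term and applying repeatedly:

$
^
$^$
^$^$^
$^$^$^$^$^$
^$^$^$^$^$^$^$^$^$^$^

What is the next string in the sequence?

Applying the rule to each of the 21 symbols of ^$^$^$^$^$^$^$^$^$^$^ gives the pieces $^$ ^ $^$ ^ $^$ ^ $^$ ^ $^$ ^ $^$ ^ $^$ ^ $^$ ^ $^$ ^ $^$ ^ $^$, which concatenate to the answer.

$^$^$^$^$^$^$^$^$^$^$^$^$^$^$^$^$^$^$^$^$^$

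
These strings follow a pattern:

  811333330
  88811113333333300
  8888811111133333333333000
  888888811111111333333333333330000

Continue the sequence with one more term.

Each string has the form 8^{2n-1} 1^{2n} 3^{3n+2} 0^{n} (n = 1, 2, …).
Setting n = 5 gives 9, 10, 17, 5 characters in each block.

88888888811111111113333333333333333300000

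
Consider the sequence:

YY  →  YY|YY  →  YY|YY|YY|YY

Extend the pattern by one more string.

Each string is two copies of the previous one joined by '|'.
So the next term is two copies of YY|YY|YY|YY with '|' between the halves.

YY|YY|YY|YY|YY|YY|YY|YY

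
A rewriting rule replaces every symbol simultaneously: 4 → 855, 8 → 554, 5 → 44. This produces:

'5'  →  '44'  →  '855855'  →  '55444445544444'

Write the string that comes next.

44448558558558558554444855855855855855

φ(55444445544444) expands symbol-by-symbol to 44 44 855 855 855 855 855 44 44 855 855 855 855 855; joining the 14 pieces gives the next term.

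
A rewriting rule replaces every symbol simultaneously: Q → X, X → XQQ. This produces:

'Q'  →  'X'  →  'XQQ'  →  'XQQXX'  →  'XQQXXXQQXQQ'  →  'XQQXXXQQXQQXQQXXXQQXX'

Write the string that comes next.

Replace each of the 21 characters of XQQXXXQQXQQXQQXXXQQXX in place — XQQ X X XQQ XQQ XQQ X X XQQ X X XQQ X X XQQ XQQ XQQ X X XQQ XQQ — and concatenate.

XQQXXXQQXQQXQQXXXQQXXXQQXXXQQXQQXQQXXXQQXQQ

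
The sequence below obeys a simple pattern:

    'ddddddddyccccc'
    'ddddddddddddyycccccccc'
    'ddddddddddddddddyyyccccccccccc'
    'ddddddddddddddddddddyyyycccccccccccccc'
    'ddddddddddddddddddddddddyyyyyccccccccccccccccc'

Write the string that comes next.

ddddddddddddddddddddddddddddyyyyyycccccccccccccccccccc

Reading off run lengths: d runs 8, 12, 16, 20, 24; y runs 1, 2, 3, 4, 5; c runs 5, 8, 11, 14, 17 — each is linear in n, where the shown terms are n = 2, 3, 4, 5, 6.
Setting n = 7 gives 28, 6, 20 characters in each block.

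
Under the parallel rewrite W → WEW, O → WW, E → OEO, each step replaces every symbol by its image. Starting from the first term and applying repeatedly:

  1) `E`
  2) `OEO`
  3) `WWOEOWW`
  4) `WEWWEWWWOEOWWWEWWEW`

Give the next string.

Rewriting the 19 symbols of WEWWEWWWOEOWWWEWWEW one by one yields WEW OEO WEW WEW OEO WEW WEW WEW WW OEO WW WEW WEW WEW OEO WEW WEW OEO WEW; concatenated:

WEWOEOWEWWEWOEOWEWWEWWEWWWOEOWWWEWWEWWEWOEOWEWWEWOEOWEW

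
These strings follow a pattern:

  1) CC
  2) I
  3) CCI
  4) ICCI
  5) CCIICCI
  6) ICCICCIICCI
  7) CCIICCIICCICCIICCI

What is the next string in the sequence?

Each term (from the third on) is the two preceding terms concatenated in order: term 3 = CC·I = CCI.
The next term joins ICCICCIICCI and CCIICCIICCICCIICCI.

ICCICCIICCICCIICCIICCICCIICCI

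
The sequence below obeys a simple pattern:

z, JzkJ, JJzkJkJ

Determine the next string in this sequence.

s(k+1) = J·s(k)·kJ, so each term gains J as a prefix and kJ as a suffix.
Applying this once more to JJzkJkJ:

JJJzkJkJkJ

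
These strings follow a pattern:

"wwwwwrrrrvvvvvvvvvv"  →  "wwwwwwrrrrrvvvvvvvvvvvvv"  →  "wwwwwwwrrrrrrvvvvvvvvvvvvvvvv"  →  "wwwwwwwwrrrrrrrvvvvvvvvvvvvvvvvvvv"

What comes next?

wwwwwwwwwrrrrrrrrvvvvvvvvvvvvvvvvvvvvvv

Each string has the form w^{n+2} r^{n+1} v^{3n+1}, where the shown terms are n = 3, 4, 5, 6.
For the next term, n = 7, so the run lengths are 9, 8, 22.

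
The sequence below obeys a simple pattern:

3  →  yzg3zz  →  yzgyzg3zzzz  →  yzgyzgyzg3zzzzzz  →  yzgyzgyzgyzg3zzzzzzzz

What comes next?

Each term wraps the previous one in yzg on the left and zz on the right.
Applying this once more to yzgyzgyzgyzg3zzzzzzzz:

yzgyzgyzgyzgyzg3zzzzzzzzzz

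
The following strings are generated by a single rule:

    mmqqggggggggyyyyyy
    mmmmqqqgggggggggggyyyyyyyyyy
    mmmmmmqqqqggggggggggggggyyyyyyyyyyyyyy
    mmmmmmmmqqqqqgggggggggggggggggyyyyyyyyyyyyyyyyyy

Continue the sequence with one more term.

mmmmmmmmmmqqqqqqggggggggggggggggggggyyyyyyyyyyyyyyyyyyyyyy

Term n consists of 2n-2 m's, followed by n q's, followed by 3n+2 g's, followed by 4n-2 y's, where the shown terms are n = 2, 3, 4, 5.
At n = 6 the blocks have lengths 10, 6, 20, 22.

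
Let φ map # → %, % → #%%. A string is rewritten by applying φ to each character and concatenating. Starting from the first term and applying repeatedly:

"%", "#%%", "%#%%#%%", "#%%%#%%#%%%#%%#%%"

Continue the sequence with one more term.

φ(#%%%#%%#%%%#%%#%%) expands symbol-by-symbol to % #%% #%% #%% % #%% #%% % #%% #%% #%% % #%% #%% % #%% #%%; joining the 17 pieces gives the next term.

%#%%#%%#%%%#%%#%%%#%%#%%#%%%#%%#%%%#%%#%%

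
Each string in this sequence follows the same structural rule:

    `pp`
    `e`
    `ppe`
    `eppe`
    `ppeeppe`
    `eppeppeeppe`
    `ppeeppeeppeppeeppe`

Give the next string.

eppeppeeppeppeeppeeppeppeeppe

Each term (from the third on) is the two preceding terms concatenated in order: term 3 = pp·e = ppe.
So term 8 is eppeppeeppe·ppeeppeeppeppeeppe.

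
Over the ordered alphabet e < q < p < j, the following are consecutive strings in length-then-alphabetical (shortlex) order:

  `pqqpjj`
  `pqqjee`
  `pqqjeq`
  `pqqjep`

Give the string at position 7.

pqqjqq

Advancing 3 positions from pqqjep through pqqjep → pqqjej → pqqjqe reaches term 7.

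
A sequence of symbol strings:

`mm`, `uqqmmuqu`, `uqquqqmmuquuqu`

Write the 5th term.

s(k+1) = uqq·s(k)·uqu, so each term gains uqq as a prefix and uqu as a suffix.
From uqquqqmmuquuqu, 2 further steps: uqquqqmmuquuqu → uqquqquqqmmuquuquuqu → (answer).

uqquqquqquqqmmuquuquuquuqu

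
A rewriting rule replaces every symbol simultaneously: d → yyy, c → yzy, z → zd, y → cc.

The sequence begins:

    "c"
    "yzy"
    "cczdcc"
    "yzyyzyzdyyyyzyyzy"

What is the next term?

Applying the rule to each of the 17 symbols of yzyyzyzdyyyyzyyzy gives the pieces cc zd cc cc zd cc zd yyy cc cc cc cc zd cc cc zd cc, which concatenate to the answer.

cczdcccczdcczdyyycccccccczdcccczdcc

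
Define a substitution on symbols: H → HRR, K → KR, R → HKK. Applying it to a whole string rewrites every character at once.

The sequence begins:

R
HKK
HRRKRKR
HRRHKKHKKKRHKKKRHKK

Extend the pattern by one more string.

Replace each of the 19 characters of HRRHKKHKKKRHKKKRHKK in place — HRR HKK HKK HRR KR KR HRR KR KR KR HKK HRR KR KR KR HKK HRR KR KR — and concatenate.

HRRHKKHKKHRRKRKRHRRKRKRKRHKKHRRKRKRKRHKKHRRKRKR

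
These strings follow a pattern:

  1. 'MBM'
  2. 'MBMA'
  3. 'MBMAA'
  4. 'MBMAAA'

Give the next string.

Each term is the previous one with A appended.
Applying this once more to MBMAAA:

MBMAAAA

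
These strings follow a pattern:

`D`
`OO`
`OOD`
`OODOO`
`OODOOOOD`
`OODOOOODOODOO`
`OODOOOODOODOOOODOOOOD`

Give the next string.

Each term (from the third on) is the previous term followed by the one before it: term 3 = OO·D = OOD.
Continuing: OODOOOODOODOOOODOOOOD · OODOOOODOODOO gives term 8.

OODOOOODOODOOOODOOOODOODOOOODOODOO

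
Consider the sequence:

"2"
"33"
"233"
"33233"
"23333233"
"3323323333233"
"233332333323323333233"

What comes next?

3323323333233233332333323323333233

Each term (from the third on) is the two preceding terms concatenated in order: term 3 = 2·33 = 233.
So term 8 is 3323323333233·233332333323323333233.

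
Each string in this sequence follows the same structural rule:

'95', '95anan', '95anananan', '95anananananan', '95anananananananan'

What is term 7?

Each term is the previous one with anan appended.
From 95anananananananan, 2 further steps: 95anananananananan → 95anananananananananan → (answer).

95anananananananananananan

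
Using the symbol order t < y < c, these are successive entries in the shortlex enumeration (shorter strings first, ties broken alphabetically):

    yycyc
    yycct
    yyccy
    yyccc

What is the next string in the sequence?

Treat yyccc as a base-3 numeral over the given alphabet and add one, carrying through any trailing c's.

ycttt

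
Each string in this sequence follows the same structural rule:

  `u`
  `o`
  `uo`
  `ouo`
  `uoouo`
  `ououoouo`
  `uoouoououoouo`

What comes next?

ououoououoouoououoouo

This is a Fibonacci-style word recurrence s(k) = s(k−2)·s(k−1): e.g. u·o = uo.
Continuing: ououoouo · uoouoououoouo gives term 8.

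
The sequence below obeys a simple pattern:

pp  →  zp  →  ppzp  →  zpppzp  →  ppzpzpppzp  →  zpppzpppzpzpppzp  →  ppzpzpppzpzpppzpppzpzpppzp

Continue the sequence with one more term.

zpppzpppzpzpppzpppzpzpppzpzpppzpppzpzpppzp

Each term (from the third on) is the two preceding terms concatenated in order: term 3 = pp·zp = ppzp.
Continuing: zpppzpppzpzpppzp · ppzpzpppzpzpppzpppzpzpppzp gives term 8.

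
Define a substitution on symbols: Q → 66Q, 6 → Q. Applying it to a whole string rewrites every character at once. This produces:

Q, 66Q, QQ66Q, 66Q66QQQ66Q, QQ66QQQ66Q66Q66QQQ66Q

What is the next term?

Replace each of the 21 characters of QQ66QQQ66Q66Q66QQQ66Q in place — 66Q 66Q Q Q 66Q 66Q 66Q Q Q 66Q Q Q 66Q Q Q 66Q 66Q 66Q Q Q 66Q — and concatenate.

66Q66QQQ66Q66Q66QQQ66QQQ66QQQ66Q66Q66QQQ66Q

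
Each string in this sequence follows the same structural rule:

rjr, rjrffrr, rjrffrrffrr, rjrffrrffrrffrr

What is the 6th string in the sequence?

rjrffrrffrrffrrffrrffrr

Every step adds ffrr to the end: s(k+1) = s(k)·ffrr.
From rjrffrrffrrffrr, 2 further steps: rjrffrrffrrffrr → rjrffrrffrrffrrffrr → (answer).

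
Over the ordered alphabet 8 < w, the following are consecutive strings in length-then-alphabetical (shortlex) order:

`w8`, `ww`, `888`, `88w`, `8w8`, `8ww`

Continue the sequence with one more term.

Find the rightmost character of 8ww below w, bump it to the next letter, and reset everything to its right to 8.

w88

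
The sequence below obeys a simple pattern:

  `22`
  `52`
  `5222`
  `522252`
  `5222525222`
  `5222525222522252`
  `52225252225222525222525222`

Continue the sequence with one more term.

From term 3 onward, concatenate the last term with the second-to-last: 52·22 = 5222, 5222·52 = 522252, …
Continuing: 52225252225222525222525222 · 5222525222522252 gives term 8.

522252522252225252225252225222525222522252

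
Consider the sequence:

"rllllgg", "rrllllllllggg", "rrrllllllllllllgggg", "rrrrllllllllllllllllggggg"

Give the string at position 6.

Reading off run lengths: r runs 1, 2, 3, 4; l runs 4, 8, 12, 16; g runs 2, 3, 4, 5 — each is linear in n (n = 1, 2, …).
Setting n = 6 gives 6, 24, 7 characters in each block.

rrrrrrllllllllllllllllllllllllggggggg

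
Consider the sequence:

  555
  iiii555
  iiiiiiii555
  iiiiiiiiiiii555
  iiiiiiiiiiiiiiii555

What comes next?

Every step adds iiii at the front: s(k+1) = iiii·s(k).
One more step from iiiiiiiiiiiiiiii555 gives the answer.

iiiiiiiiiiiiiiiiiiii555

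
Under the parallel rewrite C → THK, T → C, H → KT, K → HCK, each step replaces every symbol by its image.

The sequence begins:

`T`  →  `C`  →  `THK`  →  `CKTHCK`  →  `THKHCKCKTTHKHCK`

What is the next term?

Rewriting the 15 symbols of THKHCKCKTTHKHCK one by one yields C KT HCK KT THK HCK THK HCK C C KT HCK KT THK HCK; concatenated:

CKTHCKKTTHKHCKTHKHCKCCKTHCKKTTHKHCK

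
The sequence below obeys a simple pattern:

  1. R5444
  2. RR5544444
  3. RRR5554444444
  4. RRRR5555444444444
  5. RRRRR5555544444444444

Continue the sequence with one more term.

RRRRRR5555554444444444444

Each string has the form R^{n} 5^{n} 4^{2n+1} (n = 1, 2, …).
At n = 6 the blocks have lengths 6, 6, 13.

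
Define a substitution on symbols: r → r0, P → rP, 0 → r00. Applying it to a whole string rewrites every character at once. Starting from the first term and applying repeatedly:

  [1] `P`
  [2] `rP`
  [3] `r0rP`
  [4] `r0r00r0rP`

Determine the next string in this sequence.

Apply φ to r0r00r0rP symbol by symbol: r→r0, 0→r00, r→r0, 0→r00, 0→r00, r→r0, 0→r00, r→r0, P→rP; joined: r0 r00 r0 r00 r00 r0 r00 r0 rP.

r0r00r0r00r00r0r00r0rP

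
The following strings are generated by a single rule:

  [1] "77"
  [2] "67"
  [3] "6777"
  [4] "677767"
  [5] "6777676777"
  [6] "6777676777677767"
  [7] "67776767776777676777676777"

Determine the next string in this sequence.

Each term (from the third on) is the previous term followed by the one before it: term 3 = 67·77 = 6777.
Continuing: 67776767776777676777676777 · 6777676777677767 gives term 8.

677767677767776767776767776777676777677767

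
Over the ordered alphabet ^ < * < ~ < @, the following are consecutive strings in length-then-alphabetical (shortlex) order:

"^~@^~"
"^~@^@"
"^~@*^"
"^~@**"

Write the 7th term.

^~@~^

Continuing the enumeration 3 steps past ^~@**: ^~@** → ^~@*~ → ^~@*@ → (answer).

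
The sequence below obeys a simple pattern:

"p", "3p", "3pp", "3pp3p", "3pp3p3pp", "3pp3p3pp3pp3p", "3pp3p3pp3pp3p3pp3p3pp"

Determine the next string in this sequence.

3pp3p3pp3pp3p3pp3p3pp3pp3p3pp3pp3p

This is a Fibonacci-style word recurrence s(k) = s(k−1)·s(k−2): e.g. 3p·p = 3pp.
So term 8 is 3pp3p3pp3pp3p3pp3p3pp·3pp3p3pp3pp3p.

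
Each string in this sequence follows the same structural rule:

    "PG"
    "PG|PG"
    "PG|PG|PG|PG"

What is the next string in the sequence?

s(k+1) = s(k)·|·s(k) — each term doubles the last with '|' between the halves.
Doubling PG|PG|PG|PG with '|' between the halves:

PG|PG|PG|PG|PG|PG|PG|PG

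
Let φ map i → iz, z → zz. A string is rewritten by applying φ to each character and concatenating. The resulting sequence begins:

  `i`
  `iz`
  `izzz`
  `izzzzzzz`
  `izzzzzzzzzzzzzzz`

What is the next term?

izzzzzzzzzzzzzzzzzzzzzzzzzzzzzzz

φ(izzzzzzzzzzzzzzz) expands symbol-by-symbol to iz zz zz zz zz zz zz zz zz zz zz zz zz zz zz zz; joining the 16 pieces gives the next term.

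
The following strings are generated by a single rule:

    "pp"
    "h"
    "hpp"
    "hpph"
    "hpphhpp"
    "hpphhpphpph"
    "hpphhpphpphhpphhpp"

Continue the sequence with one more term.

hpphhpphpphhpphhpphpphhpphpph

Each term (from the third on) is the previous term followed by the one before it: term 3 = h·pp = hpp.
The next term joins hpphhpphpphhpphhpp and hpphhpphpph.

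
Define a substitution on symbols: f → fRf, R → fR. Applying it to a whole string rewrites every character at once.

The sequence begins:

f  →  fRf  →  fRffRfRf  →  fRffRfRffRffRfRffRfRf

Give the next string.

Rewriting the 21 symbols of fRffRfRffRffRfRffRfRf one by one yields fRf fR fRf fRf fR fRf fR fRf fRf fR fRf fRf fR fRf fR fRf fRf fR fRf fR fRf; concatenated:

fRffRfRffRffRfRffRfRffRffRfRffRffRfRffRfRffRffRfRffRfRf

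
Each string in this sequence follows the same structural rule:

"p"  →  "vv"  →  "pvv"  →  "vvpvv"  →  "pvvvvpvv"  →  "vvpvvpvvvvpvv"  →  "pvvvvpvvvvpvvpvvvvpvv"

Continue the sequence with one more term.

From term 3 onward, concatenate the second-to-last term with the last: p·vv = pvv, vv·pvv = vvpvv, …
Continuing: vvpvvpvvvvpvv · pvvvvpvvvvpvvpvvvvpvv gives term 8.

vvpvvpvvvvpvvpvvvvpvvvvpvvpvvvvpvv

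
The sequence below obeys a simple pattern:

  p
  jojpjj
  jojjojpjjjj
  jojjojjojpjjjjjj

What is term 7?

s(k+1) = joj·s(k)·jj, so each term gains joj as a prefix and jj as a suffix.
From jojjojjojpjjjjjj, 3 further steps: jojjojjojpjjjjjj → jojjojjojjojpjjjjjjjj → jojjojjojjojjojpjjjjjjjjjj → (answer).

jojjojjojjojjojjojpjjjjjjjjjjjj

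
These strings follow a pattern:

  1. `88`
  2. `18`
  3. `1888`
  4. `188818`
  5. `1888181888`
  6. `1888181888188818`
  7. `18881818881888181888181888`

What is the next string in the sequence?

188818188818881818881818881888181888188818

This is a Fibonacci-style word recurrence s(k) = s(k−1)·s(k−2): e.g. 18·88 = 1888.
The next term joins 18881818881888181888181888 and 1888181888188818.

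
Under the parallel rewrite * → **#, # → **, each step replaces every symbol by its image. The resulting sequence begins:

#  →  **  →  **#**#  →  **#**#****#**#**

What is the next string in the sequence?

Replace each of the 16 characters of **#**#****#**#** in place — **# **# ** **# **# ** **# **# **# **# ** **# **# ** **# **# — and concatenate.

**#**#****#**#****#**#**#**#****#**#****#**#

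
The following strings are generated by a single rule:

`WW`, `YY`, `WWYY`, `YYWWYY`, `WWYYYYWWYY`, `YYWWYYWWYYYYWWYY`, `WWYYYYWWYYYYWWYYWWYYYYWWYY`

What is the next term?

Each term (from the third on) is the two preceding terms concatenated in order: term 3 = WW·YY = WWYY.
Continuing: YYWWYYWWYYYYWWYY · WWYYYYWWYYYYWWYYWWYYYYWWYY gives term 8.

YYWWYYWWYYYYWWYYWWYYYYWWYYYYWWYYWWYYYYWWYY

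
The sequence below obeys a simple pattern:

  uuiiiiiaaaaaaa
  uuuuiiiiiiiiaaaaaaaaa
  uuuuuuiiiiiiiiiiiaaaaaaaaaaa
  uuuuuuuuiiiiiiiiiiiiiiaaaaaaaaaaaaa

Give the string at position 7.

uuuuuuuuuuuuuuiiiiiiiiiiiiiiiiiiiiiiiaaaaaaaaaaaaaaaaaaa

Each string has the form u^{2n-2} i^{3n-1} a^{2n+3}, where the shown terms are n = 2, 3, 4, 5.
At n = 8 the blocks have lengths 14, 23, 19.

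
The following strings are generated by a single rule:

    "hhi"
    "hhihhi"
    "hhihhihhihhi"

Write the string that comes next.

hhihhihhihhihhihhihhihhi

s(k+1) = s(k)·s(k) — each term doubles the last.
One more doubling of hhihhihhihhi gives the answer.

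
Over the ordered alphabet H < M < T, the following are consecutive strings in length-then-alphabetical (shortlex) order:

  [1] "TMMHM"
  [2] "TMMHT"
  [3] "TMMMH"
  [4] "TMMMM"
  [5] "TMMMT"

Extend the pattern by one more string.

TMMTH

Treat TMMMT as a base-3 numeral over the given alphabet and add one, carrying through any trailing T's.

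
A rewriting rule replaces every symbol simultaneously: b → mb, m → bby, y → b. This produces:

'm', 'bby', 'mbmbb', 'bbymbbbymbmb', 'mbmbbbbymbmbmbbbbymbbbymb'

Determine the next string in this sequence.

Applying the rule to each of the 25 symbols of mbmbbbbymbmbmbbbbymbbbymb gives the pieces bby mb bby mb mb mb mb b bby mb bby mb bby mb mb mb mb b bby mb mb mb b bby mb, which concatenate to the answer.

bbymbbbymbmbmbmbbbbymbbbymbbbymbmbmbmbbbbymbmbmbbbbymb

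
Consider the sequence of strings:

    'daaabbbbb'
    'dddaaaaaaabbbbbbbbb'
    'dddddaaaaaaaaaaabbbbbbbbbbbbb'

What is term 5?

The n-th term is 2n-1 d's then 4n-1 a's then 4n+1 b's (n = 1, 2, …).
Setting n = 5 gives 9, 19, 21 characters in each block.

dddddddddaaaaaaaaaaaaaaaaaaabbbbbbbbbbbbbbbbbbbbb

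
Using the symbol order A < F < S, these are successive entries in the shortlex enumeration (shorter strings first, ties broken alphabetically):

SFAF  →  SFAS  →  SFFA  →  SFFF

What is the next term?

Find the rightmost character of SFFF below S, bump it to the next letter, and reset everything to its right to A.

SFFS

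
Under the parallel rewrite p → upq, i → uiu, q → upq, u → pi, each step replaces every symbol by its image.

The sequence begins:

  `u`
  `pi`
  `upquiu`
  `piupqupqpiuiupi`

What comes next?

Rewriting the 15 symbols of piupqupqpiuiupi one by one yields upq uiu pi upq upq pi upq upq upq uiu pi uiu pi upq uiu; concatenated:

upquiupiupqupqpiupqupqupquiupiuiupiupquiu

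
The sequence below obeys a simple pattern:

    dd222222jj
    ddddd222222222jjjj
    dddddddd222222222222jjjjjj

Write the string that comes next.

ddddddddddd222222222222222jjjjjjjj

Term n consists of 3n-1 d's, followed by 3n+3 2's, followed by 2n j's (n = 1, 2, …).
Setting n = 4 gives 11, 15, 8 characters in each block.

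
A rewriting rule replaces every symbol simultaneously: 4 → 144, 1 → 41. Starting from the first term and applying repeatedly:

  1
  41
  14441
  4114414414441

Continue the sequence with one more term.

Applying the rule to each of the 13 symbols of 4114414414441 gives the pieces 144 41 41 144 144 41 144 144 41 144 144 144 41, which concatenate to the answer.

1444141144144411441444114414414441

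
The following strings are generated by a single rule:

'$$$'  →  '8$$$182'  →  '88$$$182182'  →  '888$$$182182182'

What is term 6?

88888$$$182182182182182

Each term wraps the previous one in 8 on the left and 182 on the right.
From 888$$$182182182, 2 further steps: 888$$$182182182 → 8888$$$182182182182 → (answer).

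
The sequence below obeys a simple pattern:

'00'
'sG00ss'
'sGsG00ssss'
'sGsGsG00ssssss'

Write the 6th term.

Every step adds sG to the front and ss to the end of the previous string.
From sGsGsG00ssssss, 2 further steps: sGsGsG00ssssss → sGsGsGsG00ssssssss → (answer).

sGsGsGsGsG00ssssssssss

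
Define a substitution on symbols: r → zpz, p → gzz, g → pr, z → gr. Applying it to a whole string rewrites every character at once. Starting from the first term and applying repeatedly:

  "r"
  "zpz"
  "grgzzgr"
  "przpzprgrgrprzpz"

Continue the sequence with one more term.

Applying the rule to each of the 16 symbols of przpzprgrgrprzpz gives the pieces gzz zpz gr gzz gr gzz zpz pr zpz pr zpz gzz zpz gr gzz gr, which concatenate to the answer.

gzzzpzgrgzzgrgzzzpzprzpzprzpzgzzzpzgrgzzgr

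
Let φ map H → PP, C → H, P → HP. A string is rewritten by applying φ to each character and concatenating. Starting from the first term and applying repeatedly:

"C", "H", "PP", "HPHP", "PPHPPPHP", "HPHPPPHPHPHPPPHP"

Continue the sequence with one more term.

Replace each of the 16 characters of HPHPPPHPHPHPPPHP in place — PP HP PP HP HP HP PP HP PP HP PP HP HP HP PP HP — and concatenate.

PPHPPPHPHPHPPPHPPPHPPPHPHPHPPPHP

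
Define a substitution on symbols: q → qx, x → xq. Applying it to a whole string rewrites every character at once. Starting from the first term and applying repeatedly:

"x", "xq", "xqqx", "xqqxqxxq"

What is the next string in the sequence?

xqqxqxxqqxxqxqqx

Expanding xqqxqxxq: x→xq, q→qx, q→qx, x→xq, q→qx, x→xq, x→xq, q→qx. Concatenated: xq qx qx xq qx xq xq qx.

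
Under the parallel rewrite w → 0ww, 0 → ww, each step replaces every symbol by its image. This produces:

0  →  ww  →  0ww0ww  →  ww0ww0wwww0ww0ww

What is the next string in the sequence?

Applying the rule to each of the 16 symbols of ww0ww0wwww0ww0ww gives the pieces 0ww 0ww ww 0ww 0ww ww 0ww 0ww 0ww 0ww ww 0ww 0ww ww 0ww 0ww, which concatenate to the answer.

0ww0wwww0ww0wwww0ww0ww0ww0wwww0ww0wwww0ww0ww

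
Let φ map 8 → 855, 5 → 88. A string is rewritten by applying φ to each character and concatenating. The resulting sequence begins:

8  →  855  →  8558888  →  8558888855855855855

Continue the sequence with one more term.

Rewriting the 19 symbols of 8558888855855855855 one by one yields 855 88 88 855 855 855 855 855 88 88 855 88 88 855 88 88 855 88 88; concatenated:

85588888558558558558558888855888885588888558888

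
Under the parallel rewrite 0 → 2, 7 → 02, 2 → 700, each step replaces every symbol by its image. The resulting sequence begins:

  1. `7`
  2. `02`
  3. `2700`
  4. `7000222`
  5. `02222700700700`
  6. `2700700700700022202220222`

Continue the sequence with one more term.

7000222022202220222270070070027007007002700700700

φ(2700700700700022202220222) expands symbol-by-symbol to 700 02 2 2 02 2 2 02 2 2 02 2 2 2 700 700 700 2 700 700 700 2 700 700 700; joining the 25 pieces gives the next term.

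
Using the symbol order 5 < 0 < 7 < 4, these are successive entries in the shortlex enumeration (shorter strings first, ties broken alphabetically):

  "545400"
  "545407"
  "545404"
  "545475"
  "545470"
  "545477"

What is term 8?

Stepping forward 2 times from 545477: 545477 → 545474, then the target.

545445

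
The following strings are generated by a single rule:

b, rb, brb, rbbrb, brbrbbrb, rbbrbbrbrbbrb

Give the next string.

brbrbbrbrbbrbbrbrbbrb

Each term (from the third on) is the two preceding terms concatenated in order: term 3 = b·rb = brb.
So term 7 is brbrbbrb·rbbrbbrbrbbrb.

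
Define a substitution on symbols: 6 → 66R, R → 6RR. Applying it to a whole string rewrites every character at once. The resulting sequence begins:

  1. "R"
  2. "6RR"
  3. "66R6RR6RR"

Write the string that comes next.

Rewriting each symbol of 66R6RR6RR: 6→66R, 6→66R, R→6RR, 6→66R, R→6RR, R→6RR, 6→66R, R→6RR, R→6RR, which concatenates to 66R 66R 6RR 66R 6RR 6RR 66R 6RR 6RR.

66R66R6RR66R6RR6RR66R6RR6RR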